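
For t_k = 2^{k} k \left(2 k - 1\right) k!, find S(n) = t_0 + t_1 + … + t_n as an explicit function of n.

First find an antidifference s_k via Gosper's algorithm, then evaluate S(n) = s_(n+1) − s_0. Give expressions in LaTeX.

r(k) = (k + 1)**2*(4*k + 2)/(k*(2*k - 1)) after simplifying.
So A=2*k + 2 and B=1, with C=k**2 - k/2.
Key eq: (2*k + 2)·f(k+1) = (1)·f(k) + (k**2 - k/2).
Bound: deg f ≤ 1.
Solving with deg f ≤ 1: f(k) = (k - 2)/2.
So s_k = (B(k−1)f/C)·t_k = ((k - 2)/(k*(2*k - 1)))·t_k = 2**k*(k - 2)*factorial(k).
Verify: 2**k*k*(2*k - 1)*factorial(k) matches t_k.
Σ_(k=0)^n t_k = s_(n+1) − s_(0) = (2**(n + 1)*(n - 1)*factorial(n + 1)) − (-2), i.e. 2*2**n*n**2*factorial(n) - 2*2**n*factorial(n) + 2.

S(n) = 2 \cdot 2^{n} n^{2} n! - 2 \cdot 2^{n} n! + 2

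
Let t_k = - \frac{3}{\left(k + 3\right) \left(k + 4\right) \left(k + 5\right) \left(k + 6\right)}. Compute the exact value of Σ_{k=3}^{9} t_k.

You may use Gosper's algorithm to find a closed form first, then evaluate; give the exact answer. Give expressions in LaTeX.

Compute t_(k+1)/t_k: get (k + 3)/(k + 7).
A = k + 3, B = k + 7, C = 1.
f must satisfy (k + 3)·f(k+1) − (k + 6)·f(k) = 1.
From deg A=1, deg B=1, deg C=0: d=3.
Solving with deg f ≤ 3: f(k) = k*(k**2 + 12*k + 47)/180.
Certificate R = B(k−1)f/C = k*(k + 6)*(k**2 + 12*k + 47)/180 gives s_k = k*(-k**2 - 12*k - 47)/(60*(k + 3)*(k + 4)*(k + 5)).
s_(k+1) − s_k = -3/(k**4 + 18*k**3 + 119*k**2 + 342*k + 360) = t_k.
Σ_(k=3)^(9) t_k = s_(10) − s_(3) = -89/5460 − (-23/1680) = -19/7280.

Σ = -19/7280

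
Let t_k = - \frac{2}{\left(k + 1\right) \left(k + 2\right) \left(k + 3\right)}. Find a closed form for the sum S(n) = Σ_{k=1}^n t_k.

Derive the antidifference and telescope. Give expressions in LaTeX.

S(n) = \frac{n \left(- n - 5\right)}{6 \left(n^{2} + 5 n + 6\right)}

Step 1: r(k) = (k + 1)/(k + 4).
Normal form (A,B,C) = (k + 1, k + 4, 1).
Key eq: (k + 1)·f(k+1) = (k + 3)·f(k) + (1).
From deg A=1, deg B=1, deg C=0: d=2.
Coefficient equations give f(k) = k*(k + 3)/4.
R(k) = B(k−1)·f(k)/C(k) = k*(k + 3)**2/4; s_k = R·t_k = k*(-k - 3)/(2*(k + 1)*(k + 2)).
Verify: -2/(k**3 + 6*k**2 + 11*k + 6) matches t_k.
Σ_(k=1)^n t_k = s_(n+1) − s_(1) = ((-n**2 - 5*n - 4)/(2*(n**2 + 5*n + 6))) − (-1/3), i.e. n*(-n - 5)/(6*(n**2 + 5*n + 6)).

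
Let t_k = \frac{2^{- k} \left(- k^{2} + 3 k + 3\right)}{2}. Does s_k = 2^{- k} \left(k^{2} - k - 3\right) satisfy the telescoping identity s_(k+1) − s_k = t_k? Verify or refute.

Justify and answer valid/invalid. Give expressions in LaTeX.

s_(k+1) = (k**2 + k - 3)/(2*2**k)
s_(k+1) − s_k = (-k**2 + 3*k + 3)/(2*2**k)
(s_(k+1) − s_k) − t_k = 0

Valid: the claim telescopes to t_k.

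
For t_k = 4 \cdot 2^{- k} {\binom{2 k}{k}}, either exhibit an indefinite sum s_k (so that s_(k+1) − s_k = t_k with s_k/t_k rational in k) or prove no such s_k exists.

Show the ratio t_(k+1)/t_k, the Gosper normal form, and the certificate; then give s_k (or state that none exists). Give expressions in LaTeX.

Compute t_(k+1)/t_k: get (2*k + 1)/(k + 1).
A = 2*k + 1, B = k + 1, C = 1.
f must satisfy (2*k + 1)·f(k+1) − (k)·f(k) = 1.
d = -1 from the (1,1,0) case.
d = -1 < 0 ⇒ no nonzero polynomial f; not summable.

no hypergeometric antidifference exists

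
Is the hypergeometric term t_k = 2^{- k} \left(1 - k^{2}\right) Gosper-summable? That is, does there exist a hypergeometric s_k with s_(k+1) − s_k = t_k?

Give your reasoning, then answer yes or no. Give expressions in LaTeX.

Compute t_(k+1)/t_k: get k*(k + 2)/(2*(k**2 - 1)).
Gosper form: A/B · C(k+1)/C(k) with A=1/2, B=1, C=k**2 - 1.
Solve (1/2)·f(k+1) − (1)·f(k) = k**2 - 1.
d = 2 from the (0,0,2) case.
A polynomial solution: f(k) = -2*(k**2 + 2*k + 2).
Get s_k = R·t_k = 2**(1 - k)*(k**2 + 2*k + 2) with R(k) = B(k−1)f(k)/C(k) = -2*(k**2 + 2*k + 2)/((k - 1)*(k + 1)).
Check: Δs_k = (1 - k**2)/2**k. ✓

Yes. s_k = 2^{1 - k} \left(k^{2} + 2 k + 2\right).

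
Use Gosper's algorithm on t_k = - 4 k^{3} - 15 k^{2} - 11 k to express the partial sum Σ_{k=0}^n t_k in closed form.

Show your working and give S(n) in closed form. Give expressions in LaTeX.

Compute t_(k+1)/t_k: get (4*k**2 + 23*k + 30)/(k*(4*k + 11)).
Factor: A=1; B=1; C=k**3 + 15*k**2/4 + 11*k/4.
Need (1)·f(k+1) − (1)·f(k) = k**3 + 15*k**2/4 + 11*k/4.
Bound: deg f ≤ 4.
A polynomial solution: f(k) = k*(k - 1)*(k + 1)*(k + 3)/4.
So s_k = (B(k−1)f/C)·t_k = ((k - 1)*(k + 3)/(4*k + 11))·t_k = k*(-k**3 - 3*k**2 + k + 3).
Check: Δs_k = k*(-4*k**2 - 15*k - 11). ✓
Σ_(k=0)^n t_k = s_(n+1) − s_(0) = (n*(-n**3 - 7*n**2 - 14*n - 8)) − (0), i.e. n*(-n**3 - 7*n**2 - 14*n - 8).

S(n) = n \left(- n^{3} - 7 n^{2} - 14 n - 8\right)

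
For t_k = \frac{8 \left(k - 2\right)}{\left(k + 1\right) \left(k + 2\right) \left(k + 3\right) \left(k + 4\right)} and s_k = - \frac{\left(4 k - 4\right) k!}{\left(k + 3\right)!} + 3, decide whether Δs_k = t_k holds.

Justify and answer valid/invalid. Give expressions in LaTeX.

valid; difference matches t_k

s_(k+1) = -4*k*factorial(k + 1)/factorial(k + 4) + 3
s_(k+1) − s_k = 8*(k - 2)/((k + 1)*(k + 2)*(k + 3)*(k + 4))
(s_(k+1) − s_k) − t_k = 0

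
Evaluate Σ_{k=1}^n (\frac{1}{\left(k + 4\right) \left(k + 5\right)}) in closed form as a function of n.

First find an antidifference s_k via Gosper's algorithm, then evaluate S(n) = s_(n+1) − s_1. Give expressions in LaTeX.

t_(k+1)/t_k = (k + 4)/(k + 6).
Gosper form: A/B · C(k+1)/C(k) with A=k + 4, B=k + 6, C=1.
Solve (k + 4)·f(k+1) − (k + 5)·f(k) = 1.
Degrees (1,1,0) ⇒ d ≤ 1.
Solve for f: f(k) = k/4 (degree 1 ≤ 1).
Then R = B(k−1)f/C = k*(k + 5)/4, so s_k = R(k)·t_k = k/(4*(k + 4)).
Verify: 1/(k**2 + 9*k + 20) matches t_k.
Telescope: S(n) = s_(n+1) − s_(1) = (n + 1)/(4*(n + 5)) − (1/20) = n/(5*(n + 5)).

S(n) = \frac{n}{5 \left(n + 5\right)}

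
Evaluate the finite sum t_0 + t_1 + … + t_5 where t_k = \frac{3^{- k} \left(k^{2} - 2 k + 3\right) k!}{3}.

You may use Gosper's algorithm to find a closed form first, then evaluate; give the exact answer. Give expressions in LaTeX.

Σ = 481/81

Compute t_(k+1)/t_k: get (k**3 + k**2 + 2*k + 2)/(3*(k**2 - 2*k + 3)).
Normal form (A,B,C) = (k/3 + 1/3, 1, k**2 - 2*k + 3).
Key eq: (k/3 + 1/3)·f(k+1) = (1)·f(k) + (k**2 - 2*k + 3).
deg f ≤ 1 (via 1,0,2).
A polynomial solution: f(k) = 3*(k - 1).
So s_k = (B(k−1)f/C)·t_k = (3*(k - 1)/(k**2 - 2*k + 3))·t_k = (k - 1)*factorial(k)/3**k.
Δs = (k**2 - 2*k + 3)*factorial(k)/(3*3**k), as required.
Σ_(k=0)^(5) t_k = s_(6) − s_(0) = 400/81 − (-1) = 481/81.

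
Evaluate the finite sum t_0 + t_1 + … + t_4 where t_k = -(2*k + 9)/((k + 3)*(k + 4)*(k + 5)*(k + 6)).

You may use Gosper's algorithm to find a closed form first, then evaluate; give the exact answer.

r(k) = (k + 3)*(2*k + 11)/((k + 7)*(2*k + 9)) after simplifying.
Normal form (A,B,C) = (k + 3, k + 7, k + 9/2).
Key eq: (k + 3)·f(k+1) = (k + 6)·f(k) + (k + 9/2).
deg f ≤ 3 (via 1,1,1).
Solving with deg f ≤ 3: f(k) = k*(k + 4)*(k + 8)/30.
R(k) = B(k−1)·f(k)/C(k) = k*(k + 4)*(k + 6)*(k + 8)/(15*(2*k + 9)); s_k = R·t_k = k*(-k - 8)/(15*(k**2 + 8*k + 15)).
Δs = (-2*k - 9)/(k**4 + 18*k**3 + 119*k**2 + 342*k + 360), as required.
Evaluate s at k=5 and k=0: -13/240 and 0; difference -13/240.

Σ = -13/240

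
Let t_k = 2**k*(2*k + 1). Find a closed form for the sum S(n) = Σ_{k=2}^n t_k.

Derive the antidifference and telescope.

r(k) = 2*(2*k + 3)/(2*k + 1) after simplifying.
Factor: A=2; B=1; C=k + 1/2.
Key eq: (2)·f(k+1) = (1)·f(k) + (k + 1/2).
Degrees (0,0,1) ⇒ d ≤ 1.
Match coefficients ⇒ f(k) = (2*k - 3)/2.
Get s_k = R·t_k = 2**k*(2*k - 3) with R(k) = B(k−1)f(k)/C(k) = (2*k - 3)/(2*k + 1).
Check: Δs_k = 2**k*(2*k + 1). ✓
s_(n+1) = 2**(n + 1)*(2*n - 1) and s_(2) = 4, so S(n) = 4*2**n*n - 2*2**n - 4.

S(n) = 4*2**n*n - 2*2**n - 4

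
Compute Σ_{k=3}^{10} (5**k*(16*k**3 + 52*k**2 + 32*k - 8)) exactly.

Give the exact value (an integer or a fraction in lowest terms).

t_(k+1)/t_k = 5*(4*k**3 + 25*k**2 + 46*k + 23)/(4*k**3 + 13*k**2 + 8*k - 2).
Take A(k)=5, B(k)=1, C(k)=k**3 + 13*k**2/4 + 2*k - 1/2.
Solve (5)·f(k+1) − (1)·f(k) = k**3 + 13*k**2/4 + 2*k - 1/2.
d = 3 from the (0,0,3) case.
Solve for f: f(k) = (2*k**3 - k**2 - k - 1)/8 (degree 3 ≤ 3).
Get s_k = R·t_k = 2*5**k*(2*k**3 - k**2 - k - 1) with R(k) = B(k−1)f(k)/C(k) = (2*k**3 - k**2 - k - 1)/(2*(4*k**3 + 13*k**2 + 8*k - 2)).
Verify: 5**k*(16*k**3 + 52*k**2 + 32*k - 8) matches t_k.
Telescoping: Σ = s_(11) − s_(3) = 246972656250 − (10250) = 246972646000.

Σ = 246972646000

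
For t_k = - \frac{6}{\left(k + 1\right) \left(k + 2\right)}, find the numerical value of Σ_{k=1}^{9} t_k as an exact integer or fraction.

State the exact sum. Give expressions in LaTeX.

Step 1: r(k) = (k + 1)/(k + 3).
Normal form (A,B,C) = (k + 1, k + 3, 1).
Solve (k + 1)·f(k+1) − (k + 2)·f(k) = 1.
From deg A=1, deg B=1, deg C=0: d=1.
Solve for f: f(k) = k (degree 1 ≤ 1).
Then R = B(k−1)f/C = k*(k + 2), so s_k = R(k)·t_k = -6*k/(k + 1).
Verify: -6/(k**2 + 3*k + 2) matches t_k.
Σ_(k=1)^(9) t_k = s_(10) − s_(1) = -60/11 − (-3) = -27/11.

Σ = -27/11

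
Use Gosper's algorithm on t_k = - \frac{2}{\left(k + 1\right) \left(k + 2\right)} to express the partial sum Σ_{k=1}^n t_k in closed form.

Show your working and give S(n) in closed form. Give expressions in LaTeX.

S(n) = - \frac{n}{n + 2}

Step 1: r(k) = (k + 1)/(k + 3).
A = k + 1, B = k + 3, C = 1.
Key eq: (k + 1)·f(k+1) = (k + 2)·f(k) + (1).
Bound: deg f ≤ 1.
Match coefficients ⇒ f(k) = k.
Then R = B(k−1)f/C = k*(k + 2), so s_k = R(k)·t_k = -2*k/(k + 1).
Verify: -2/(k**2 + 3*k + 2) matches t_k.
s_(n+1) = 2*(-n - 1)/(n + 2) and s_(1) = -1, so S(n) = -n/(n + 2).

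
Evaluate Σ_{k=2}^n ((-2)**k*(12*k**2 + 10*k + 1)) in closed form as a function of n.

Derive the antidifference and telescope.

t_(k+1)/t_k = 2*(-12*k**2 - 34*k - 23)/(12*k**2 + 10*k + 1).
Take A(k)=-2, B(k)=1, C(k)=k**2 + 5*k/6 + 1/12.
Need (-2)·f(k+1) − (1)·f(k) = k**2 + 5*k/6 + 1/12.
From deg A=0, deg B=0, deg C=2: d=2.
Coefficient equations give f(k) = -(4*k**2 - 2*k - 1)/12.
Certificate R = B(k−1)f/C = -(4*k**2 - 2*k - 1)/(12*k**2 + 10*k + 1) gives s_k = (-2)**k*(-4*k**2 + 2*k + 1).
Verify: (-2)**k*(12*k**2 + 10*k + 1) matches t_k.
Σ_(k=2)^n t_k = s_(n+1) − s_(2) = (2*(-2)**n*(4*n**2 + 6*n + 1)) − (-44), i.e. 8*(-2)**n*n**2 + 12*(-2)**n*n + 2*(-2)**n + 44.

S(n) = 8*(-2)**n*n**2 + 12*(-2)**n*n + 2*(-2)**n + 44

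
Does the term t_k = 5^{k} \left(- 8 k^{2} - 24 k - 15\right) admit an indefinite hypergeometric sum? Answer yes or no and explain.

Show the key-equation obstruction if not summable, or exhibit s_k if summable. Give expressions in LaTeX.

Yes. s_k = 5^{k} k \left(- 2 k - 1\right).

Ratio r(k) = 5*(8*k**2 + 40*k + 47)/(8*k**2 + 24*k + 15).
Normal form (A,B,C) = (5, 1, k**2 + 3*k + 15/8).
Solve (5)·f(k+1) − (1)·f(k) = k**2 + 3*k + 15/8.
Bound: deg f ≤ 2.
A polynomial solution: f(k) = k*(2*k + 1)/8.
Certificate R = B(k−1)f/C = k*(2*k + 1)/(8*k**2 + 24*k + 15) gives s_k = 5**k*k*(-2*k - 1).
s_(k+1) − s_k = 5**k*(-8*k**2 - 24*k - 15) = t_k.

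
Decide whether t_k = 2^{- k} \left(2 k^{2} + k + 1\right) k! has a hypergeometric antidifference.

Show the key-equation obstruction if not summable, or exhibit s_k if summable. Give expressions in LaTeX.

t_(k+1)/t_k = (k + 1)*(k + 2*(k + 1)**2 + 2)/(2*(2*k**2 + k + 1)).
Factor: A=k/2 + 1/2; B=1; C=k**2 + k/2 + 1/2.
Key eq: (k/2 + 1/2)·f(k+1) = (1)·f(k) + (k**2 + k/2 + 1/2).
Bound: deg f ≤ 1.
Match coefficients ⇒ f(k) = 2*k + 1.
Get s_k = R·t_k = 2**(1 - k)*(2*k + 1)*factorial(k) with R(k) = B(k−1)f(k)/C(k) = 2*(2*k + 1)/(2*k**2 + k + 1).
Verify: (2*k**2 + k + 1)*factorial(k)/2**k matches t_k.

Yes. s_k = 2^{1 - k} \left(2 k + 1\right) k!.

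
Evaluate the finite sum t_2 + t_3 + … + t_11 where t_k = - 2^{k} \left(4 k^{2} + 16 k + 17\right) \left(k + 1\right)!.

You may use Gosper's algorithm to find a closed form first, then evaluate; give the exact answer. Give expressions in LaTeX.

Σ = -688658684313432

The ratio is 2*(4*k**3 + 32*k**2 + 85*k + 74)/(4*k**2 + 16*k + 17).
Factor: A=2*k + 4; B=1; C=k**2 + 4*k + 17/4.
Key eq: (2*k + 4)·f(k+1) = (1)·f(k) + (k**2 + 4*k + 17/4).
deg f ≤ 1 (via 1,0,2).
Coefficient equations give f(k) = (2*k + 3)/4.
So s_k = (B(k−1)f/C)·t_k = ((2*k + 3)/(4*k**2 + 16*k + 17))·t_k = -2**k*(2*k + 3)*factorial(k + 1).
s_(k+1) − s_k = -2**k*(4*k**2 + 16*k + 17)*factorial(k + 1) = t_k.
Σ_(k=2)^(11) t_k = s_(12) − s_(2) = -688658684313600 − (-168) = -688658684313432.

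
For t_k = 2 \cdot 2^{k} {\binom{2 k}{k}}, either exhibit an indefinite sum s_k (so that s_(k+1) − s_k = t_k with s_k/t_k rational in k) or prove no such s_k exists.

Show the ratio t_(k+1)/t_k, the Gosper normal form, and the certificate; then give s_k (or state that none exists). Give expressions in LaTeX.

not Gosper-summable; s_k does not exist

t_(k+1)/t_k = 4*(2*k + 1)/(k + 1).
So A=8*k + 4 and B=k + 1, with C=1.
f must satisfy (8*k + 4)·f(k+1) − (k)·f(k) = 1.
From deg A=1, deg B=1, deg C=0: d=-1.
Bound -1 < 0, so the key equation has no polynomial solution.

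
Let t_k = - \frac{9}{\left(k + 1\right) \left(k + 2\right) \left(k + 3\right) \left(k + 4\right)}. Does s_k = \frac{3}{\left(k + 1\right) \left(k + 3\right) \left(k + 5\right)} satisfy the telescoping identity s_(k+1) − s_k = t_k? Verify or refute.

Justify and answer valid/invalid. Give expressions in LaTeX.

s_(k+1) = 3/((k + 2)*(k + 4)*(k + 6))
s_(k+1) − s_k = 3/((k + 2)*(k + 4)*(k + 6)) - 3/((k + 1)*(k + 3)*(k + 5))
(s_(k+1) − s_k) − t_k = 9*(4*k + 19)/(k**6 + 21*k**5 + 175*k**4 + 735*k**3 + 1624*k**2 + 1764*k + 720)

Invalid: residual \frac{9 \left(4 k + 19\right)}{k^{6} + 21 k^{5} + 175 k^{4} + 735 k^{3} + 1624 k^{2} + 1764 k + 720} ≠ 0.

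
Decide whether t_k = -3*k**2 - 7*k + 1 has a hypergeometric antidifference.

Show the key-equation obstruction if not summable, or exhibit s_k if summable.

Step 1: r(k) = (3*k**2 + 13*k + 9)/(3*k**2 + 7*k - 1).
Normal form (A,B,C) = (1, 1, k**2 + 7*k/3 - 1/3).
Solve (1)·f(k+1) − (1)·f(k) = k**2 + 7*k/3 - 1/3.
Bound: deg f ≤ 3.
A polynomial solution: f(k) = k*(k**2 + 2*k - 4)/3.
Get s_k = R·t_k = k*(-k**2 - 2*k + 4) with R(k) = B(k−1)f(k)/C(k) = k*(k**2 + 2*k - 4)/(3*k**2 + 7*k - 1).
Verify: -3*k**2 - 7*k + 1 matches t_k.

Yes. s_k = k*(-k**2 - 2*k + 4).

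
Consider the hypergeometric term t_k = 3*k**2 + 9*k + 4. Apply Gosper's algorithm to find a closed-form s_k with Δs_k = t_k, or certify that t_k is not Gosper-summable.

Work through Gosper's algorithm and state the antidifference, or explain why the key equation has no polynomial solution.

s_k = k**2*(k + 3)

Compute t_(k+1)/t_k: get (3*k**2 + 15*k + 16)/(3*k**2 + 9*k + 4).
Take A(k)=1, B(k)=1, C(k)=k**2 + 3*k + 4/3.
Key eq: (1)·f(k+1) = (1)·f(k) + (k**2 + 3*k + 4/3).
deg f ≤ 3 (via 0,0,2).
Match coefficients ⇒ f(k) = k**2*(k + 3)/3.
R(k) = B(k−1)·f(k)/C(k) = k**2*(k + 3)/(3*k**2 + 9*k + 4); s_k = R·t_k = k**2*(k + 3).
Verify: 3*k**2 + 9*k + 4 matches t_k.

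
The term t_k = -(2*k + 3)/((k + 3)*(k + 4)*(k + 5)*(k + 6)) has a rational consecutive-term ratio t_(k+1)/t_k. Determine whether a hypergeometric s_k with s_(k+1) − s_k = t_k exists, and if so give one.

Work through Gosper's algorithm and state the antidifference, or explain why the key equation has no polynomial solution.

Ratio r(k) = (k + 3)*(2*k + 5)/((k + 7)*(2*k + 3)).
Normal form (A,B,C) = (k + 3, k + 7, k + 3/2).
Set up (k + 3)·f(k+1) − (k + 6)·f(k) − (k + 3/2) = 0.
Bound: deg f ≤ 3.
Coefficient equations give f(k) = k*(k**2 + 12*k + 17)/60.
So s_k = (B(k−1)f/C)·t_k = (k*(k + 6)*(k**2 + 12*k + 17)/(30*(2*k + 3)))·t_k = k*(-k**2 - 12*k - 17)/(30*(k + 3)*(k + 4)*(k + 5)).
Verify: (-2*k - 3)/(k**4 + 18*k**3 + 119*k**2 + 342*k + 360) matches t_k.

s_k = k*(-k**2 - 12*k - 17)/(30*(k + 3)*(k + 4)*(k + 5))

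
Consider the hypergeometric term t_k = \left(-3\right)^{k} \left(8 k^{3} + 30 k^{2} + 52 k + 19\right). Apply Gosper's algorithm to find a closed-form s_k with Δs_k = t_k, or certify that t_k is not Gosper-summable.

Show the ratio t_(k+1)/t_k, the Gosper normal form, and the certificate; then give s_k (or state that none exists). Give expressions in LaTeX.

Ratio r(k) = 3*(-8*k**3 - 54*k**2 - 136*k - 109)/(8*k**3 + 30*k**2 + 52*k + 19).
Take A(k)=-3, B(k)=1, C(k)=k**3 + 15*k**2/4 + 13*k/2 + 19/8.
Key eq: (-3)·f(k+1) = (1)·f(k) + (k**3 + 15*k**2/4 + 13*k/2 + 19/8).
deg f ≤ 3 (via 0,0,3).
Match coefficients ⇒ f(k) = -(2*k**3 + 3*k**2 + 4*k - 2)/8.
Certificate R = B(k−1)f/C = -(2*k**3 + 3*k**2 + 4*k - 2)/(8*k**3 + 30*k**2 + 52*k + 19) gives s_k = (-3)**k*(-2*k**3 - 3*k**2 - 4*k + 2).
Verify: (-3)**k*(8*k**3 + 30*k**2 + 52*k + 19) matches t_k.

s_k = \left(-3\right)^{k} \left(- 2 k^{3} - 3 k^{2} - 4 k + 2\right)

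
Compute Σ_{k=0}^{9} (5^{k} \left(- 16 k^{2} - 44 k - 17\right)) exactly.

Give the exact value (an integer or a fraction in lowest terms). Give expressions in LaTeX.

Compute t_(k+1)/t_k: get 5*(16*k**2 + 76*k + 77)/(16*k**2 + 44*k + 17).
Gosper form: A/B · C(k+1)/C(k) with A=5, B=1, C=k**2 + 11*k/4 + 17/16.
Need (5)·f(k+1) − (1)·f(k) = k**2 + 11*k/4 + 17/16.
d = 2 from the (0,0,2) case.
Solving with deg f ≤ 2: f(k) = (4*k**2 + k - 2)/16.
Certificate R = B(k−1)f/C = (4*k**2 + k - 2)/(16*k**2 + 44*k + 17) gives s_k = 5**k*(-4*k**2 - k + 2).
Verify: 5**k*(-16*k**2 - 44*k - 17) matches t_k.
Telescoping: Σ = s_(10) − s_(0) = -3984375000 − (2) = -3984375002.

Σ = -3984375002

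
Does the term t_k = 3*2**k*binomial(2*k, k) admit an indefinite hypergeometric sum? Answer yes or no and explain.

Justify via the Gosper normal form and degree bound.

No — negative degree bound, so no certificate f.

t_(k+1)/t_k = 4*(2*k + 1)/(k + 1).
Take A(k)=8*k + 4, B(k)=k + 1, C(k)=1.
Set up (8*k + 4)·f(k+1) − (k)·f(k) − (1) = 0.
Degrees (1,1,0) ⇒ d ≤ -1.
d = -1 < 0 ⇒ no nonzero polynomial f; not summable.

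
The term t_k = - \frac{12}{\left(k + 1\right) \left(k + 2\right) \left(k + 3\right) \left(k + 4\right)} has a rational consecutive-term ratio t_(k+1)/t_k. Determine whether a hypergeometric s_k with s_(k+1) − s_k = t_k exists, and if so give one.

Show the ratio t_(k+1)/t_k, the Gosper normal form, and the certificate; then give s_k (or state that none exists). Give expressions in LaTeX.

r(k) = (k + 1)/(k + 5) after simplifying.
So A=k + 1 and B=k + 5, with C=1.
Set up (k + 1)·f(k+1) − (k + 4)·f(k) − (1) = 0.
Degrees (1,1,0) ⇒ d ≤ 3.
Solving with deg f ≤ 3: f(k) = k*(k**2 + 6*k + 11)/18.
So s_k = (B(k−1)f/C)·t_k = (k*(k + 4)*(k**2 + 6*k + 11)/18)·t_k = 2*k*(-k**2 - 6*k - 11)/(3*(k + 1)*(k + 2)*(k + 3)).
s_(k+1) − s_k = -12/(k**4 + 10*k**3 + 35*k**2 + 50*k + 24) = t_k.

s_k = \frac{2 k \left(- k^{2} - 6 k - 11\right)}{3 \left(k + 1\right) \left(k + 2\right) \left(k + 3\right)}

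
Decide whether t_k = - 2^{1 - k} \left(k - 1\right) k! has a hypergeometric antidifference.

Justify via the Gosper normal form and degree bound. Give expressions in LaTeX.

Yes. s_k = - 2^{2 - k} k!.

The ratio is k*(k + 1)/(2*(k - 1)).
Gosper form: A/B · C(k+1)/C(k) with A=k/2 + 1/2, B=1, C=k - 1.
f must satisfy (k/2 + 1/2)·f(k+1) − (1)·f(k) = k - 1.
Degrees (1,0,1) ⇒ d ≤ 0.
Coefficient equations give f(k) = 2.
Get s_k = R·t_k = -2**(2 - k)*factorial(k) with R(k) = B(k−1)f(k)/C(k) = 2/(k - 1).
Δs = -2**(1 - k)*(k - 1)*factorial(k), as required.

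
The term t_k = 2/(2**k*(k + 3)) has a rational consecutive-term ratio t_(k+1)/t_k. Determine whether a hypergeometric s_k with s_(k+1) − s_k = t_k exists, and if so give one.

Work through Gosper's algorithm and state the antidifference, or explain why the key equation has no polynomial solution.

not Gosper-summable; s_k does not exist

r(k) = (k + 3)/(2*(k + 4)) after simplifying.
So A=k/2 + 3/2 and B=k + 4, with C=1.
f must satisfy (k/2 + 3/2)·f(k+1) − (k + 3)·f(k) = 1.
From deg A=1, deg B=1, deg C=0: d=-1.
deg f ≤ -1 is impossible — no certificate.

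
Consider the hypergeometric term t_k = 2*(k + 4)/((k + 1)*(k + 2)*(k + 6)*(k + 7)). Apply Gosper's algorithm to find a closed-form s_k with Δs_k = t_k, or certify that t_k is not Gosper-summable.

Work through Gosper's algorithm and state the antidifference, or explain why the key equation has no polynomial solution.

t_(k+1)/t_k = (k + 1)*(k + 5)*(k + 6)/((k + 3)*(k + 4)*(k + 8)).
Take A(k)=k + 1, B(k)=k + 8, C(k)=k**4 + 16*k**3 + 95*k**2 + 248*k + 240.
Need (k + 1)·f(k+1) − (k + 7)·f(k) = k**4 + 16*k**3 + 95*k**2 + 248*k + 240.
Degrees (1,1,4) ⇒ d ≤ 6.
A polynomial solution: f(k) = k*(k + 2)*(k + 3)*(k + 4)*(k + 5)*(k + 7)/12.
Certificate R = B(k−1)f/C = k*(k + 2)*(k + 7)**2/(12*(k + 4)) gives s_k = k*(k + 7)/(6*(k**2 + 7*k + 6)).
Δs = 2*(k + 4)/(k**4 + 16*k**3 + 83*k**2 + 152*k + 84), as required.

s_k = k*(k + 7)/(6*(k**2 + 7*k + 6))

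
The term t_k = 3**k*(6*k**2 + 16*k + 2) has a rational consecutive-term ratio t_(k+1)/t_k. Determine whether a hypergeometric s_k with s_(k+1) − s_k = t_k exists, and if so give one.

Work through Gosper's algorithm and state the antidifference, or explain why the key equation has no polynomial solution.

s_k = 3**k*(3*k**2 - k - 2)

Step 1: r(k) = 3*(3*k**2 + 14*k + 12)/(3*k**2 + 8*k + 1).
Factor: A=3; B=1; C=k**2 + 8*k/3 + 1/3.
Solve (3)·f(k+1) − (1)·f(k) = k**2 + 8*k/3 + 1/3.
From deg A=0, deg B=0, deg C=2: d=2.
A polynomial solution: f(k) = (k - 1)*(3*k + 2)/6.
R(k) = B(k−1)·f(k)/C(k) = (k - 1)*(3*k + 2)/(2*(3*k**2 + 8*k + 1)); s_k = R·t_k = 3**k*(3*k**2 - k - 2).
Check: Δs_k = 3**k*(6*k**2 + 16*k + 2). ✓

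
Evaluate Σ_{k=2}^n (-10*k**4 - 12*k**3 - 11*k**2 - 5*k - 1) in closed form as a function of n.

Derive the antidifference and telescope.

S(n) = -2*n**5 - 8*n**4 - 13*n**3 - 11*n**2 - 5*n + 39

Compute t_(k+1)/t_k: get (10*k**4 + 52*k**3 + 107*k**2 + 103*k + 39)/(10*k**4 + 12*k**3 + 11*k**2 + 5*k + 1).
So A=1 and B=1, with C=k**4 + 6*k**3/5 + 11*k**2/10 + k/2 + 1/10.
Key eq: (1)·f(k+1) = (1)·f(k) + (k**4 + 6*k**3/5 + 11*k**2/10 + k/2 + 1/10).
From deg A=0, deg B=0, deg C=4: d=5.
A polynomial solution: f(k) = k**3*(2*k**2 - 2*k + 1)/10.
Certificate R = B(k−1)f/C = k**3*(2*k**2 - 2*k + 1)/(10*k**4 + 12*k**3 + 11*k**2 + 5*k + 1) gives s_k = k**3*(-2*k**2 + 2*k - 1).
Δs = -10*k**4 - 12*k**3 - 11*k**2 - 5*k - 1, as required.
Evaluate: s_(n+1) = -2*n**5 - 8*n**4 - 13*n**3 - 11*n**2 - 5*n - 1; subtract s_(2) = -40 ⇒ S(n) = -2*n**5 - 8*n**4 - 13*n**3 - 11*n**2 - 5*n + 39.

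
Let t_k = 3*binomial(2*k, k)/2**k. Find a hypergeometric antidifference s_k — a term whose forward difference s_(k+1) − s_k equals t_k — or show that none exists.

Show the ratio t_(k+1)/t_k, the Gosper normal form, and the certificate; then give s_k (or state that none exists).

none — t_k is not Gosper-summable

t_(k+1)/t_k = (2*k + 1)/(k + 1).
Normal form (A,B,C) = (2*k + 1, k + 1, 1).
Solve (2*k + 1)·f(k+1) − (k)·f(k) = 1.
Bound: deg f ≤ -1.
deg f ≤ -1 is impossible — no certificate.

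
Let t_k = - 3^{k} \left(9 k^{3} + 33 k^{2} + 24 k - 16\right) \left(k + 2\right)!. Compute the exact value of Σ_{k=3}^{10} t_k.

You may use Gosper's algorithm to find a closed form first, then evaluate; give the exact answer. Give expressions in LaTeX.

Σ = -361816161599640960

Ratio r(k) = 3*(9*k**4 + 87*k**3 + 297*k**2 + 401*k + 150)/(9*k**3 + 33*k**2 + 24*k - 16).
Gosper form: A/B · C(k+1)/C(k) with A=3*k + 9, B=1, C=k**3 + 11*k**2/3 + 8*k/3 - 16/9.
f must satisfy (3*k + 9)·f(k+1) − (1)·f(k) = k**3 + 11*k**2/3 + 8*k/3 - 16/9.
d = 2 from the (1,0,3) case.
Coefficient equations give f(k) = (3*k**2 - 3*k - 2)/9.
So s_k = (B(k−1)f/C)·t_k = ((3*k**2 - 3*k - 2)/(9*k**3 + 33*k**2 + 24*k - 16))·t_k = 3**k*(-3*k**2 + 3*k + 2)*factorial(k + 2).
Verify: -3**k*(9*k**3 + 33*k**2 + 24*k - 16)*factorial(k + 2) matches t_k.
Telescoping: Σ = s_(11) − s_(3) = -361816161599692800 − (-51840) = -361816161599640960.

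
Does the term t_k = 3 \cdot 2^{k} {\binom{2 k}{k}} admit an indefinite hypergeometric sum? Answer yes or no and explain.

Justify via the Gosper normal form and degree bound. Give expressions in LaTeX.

No. Not Gosper-summable.

The ratio is 4*(2*k + 1)/(k + 1).
Take A(k)=8*k + 4, B(k)=k + 1, C(k)=1.
Set up (8*k + 4)·f(k+1) − (k)·f(k) − (1) = 0.
Bound: deg f ≤ -1.
d = -1 < 0 ⇒ no nonzero polynomial f; not summable.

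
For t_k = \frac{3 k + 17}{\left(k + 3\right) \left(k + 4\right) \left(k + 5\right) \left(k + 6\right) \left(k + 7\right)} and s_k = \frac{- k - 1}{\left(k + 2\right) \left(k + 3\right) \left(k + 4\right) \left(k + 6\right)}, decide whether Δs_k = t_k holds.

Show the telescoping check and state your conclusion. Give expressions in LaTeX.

Invalid: residual \frac{- 4 k - 23}{k^{6} + 27 k^{5} + 295 k^{4} + 1665 k^{3} + 5104 k^{2} + 8028 k + 5040} ≠ 0.

s_(k+1) = (-k - 2)/((k + 3)*(k + 4)*(k + 5)*(k + 7))
s_(k+1) − s_k = ((k + 1)*(k + 5)*(k + 7) - (k + 2)**2*(k + 6))/((k + 2)*(k + 3)*(k + 4)*(k + 5)*(k + 6)*(k + 7))
(s_(k+1) − s_k) − t_k = (-4*k - 23)/(k**6 + 27*k**5 + 295*k**4 + 1665*k**3 + 5104*k**2 + 8028*k + 5040)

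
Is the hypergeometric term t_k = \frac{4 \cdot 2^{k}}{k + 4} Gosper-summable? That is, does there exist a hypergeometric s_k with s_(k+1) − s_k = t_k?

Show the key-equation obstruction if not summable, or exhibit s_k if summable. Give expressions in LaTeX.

Ratio r(k) = 2*(k + 4)/(k + 5).
So A=2*k + 8 and B=k + 5, with C=1.
Set up (2*k + 8)·f(k+1) − (k + 4)·f(k) − (1) = 0.
d = -1 from the (1,1,0) case.
Bound -1 < 0, so the key equation has no polynomial solution.

No — key equation has no polynomial f.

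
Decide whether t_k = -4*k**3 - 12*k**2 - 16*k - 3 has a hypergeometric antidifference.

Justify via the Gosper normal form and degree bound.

Yes. s_k = k*(-k**3 - 2*k**2 - 3*k + 3).

t_(k+1)/t_k = (4*k**3 + 24*k**2 + 52*k + 35)/(4*k**3 + 12*k**2 + 16*k + 3).
So A=1 and B=1, with C=k**3 + 3*k**2 + 4*k + 3/4.
Solve (1)·f(k+1) − (1)·f(k) = k**3 + 3*k**2 + 4*k + 3/4.
From deg A=0, deg B=0, deg C=3: d=4.
Solve for f: f(k) = k*(k**3 + 2*k**2 + 3*k - 3)/4 (degree 4 ≤ 4).
So s_k = (B(k−1)f/C)·t_k = (k*(k**3 + 2*k**2 + 3*k - 3)/(4*k**3 + 12*k**2 + 16*k + 3))·t_k = k*(-k**3 - 2*k**2 - 3*k + 3).
Check: Δs_k = -4*k**3 - 12*k**2 - 16*k - 3. ✓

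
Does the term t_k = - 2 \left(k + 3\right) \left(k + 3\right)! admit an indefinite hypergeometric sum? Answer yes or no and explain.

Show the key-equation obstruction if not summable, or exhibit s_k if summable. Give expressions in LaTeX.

Step 1: r(k) = (k + 4)**2/(k + 3).
Normal form (A,B,C) = (k + 4, 1, k + 3).
Key eq: (k + 4)·f(k+1) = (1)·f(k) + (k + 3).
From deg A=1, deg B=0, deg C=1: d=0.
Solving with deg f ≤ 0: f(k) = 1.
So s_k = (B(k−1)f/C)·t_k = (1/(k + 3))·t_k = -2*factorial(k + 3).
Δs = -2*(k + 3)*factorial(k + 3), as required.

Yes. s_k = - 2 \left(k + 3\right)!.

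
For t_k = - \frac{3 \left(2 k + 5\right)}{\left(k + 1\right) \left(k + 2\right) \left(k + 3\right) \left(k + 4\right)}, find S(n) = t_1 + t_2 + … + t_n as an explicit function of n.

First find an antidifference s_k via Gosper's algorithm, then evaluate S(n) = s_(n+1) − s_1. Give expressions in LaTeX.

r(k) = (k + 1)*(2*k + 7)/((k + 5)*(2*k + 5)) after simplifying.
Take A(k)=k + 1, B(k)=k + 5, C(k)=k + 5/2.
Solve (k + 1)·f(k+1) − (k + 4)·f(k) = k + 5/2.
deg f ≤ 3 (via 1,1,1).
Solving with deg f ≤ 3: f(k) = k*(k + 2)*(k + 4)/6.
Get s_k = R·t_k = k*(-k - 4)/(k**2 + 4*k + 3) with R(k) = B(k−1)f(k)/C(k) = k*(k + 2)*(k + 4)**2/(3*(2*k + 5)).
s_(k+1) − s_k = 3*(-2*k - 5)/(k**4 + 10*k**3 + 35*k**2 + 50*k + 24) = t_k.
s_(n+1) = (-n**2 - 6*n - 5)/(n**2 + 6*n + 8) and s_(1) = -5/8, so S(n) = 3*n*(-n - 6)/(8*(n**2 + 6*n + 8)).

S(n) = \frac{3 n \left(- n - 6\right)}{8 \left(n^{2} + 6 n + 8\right)}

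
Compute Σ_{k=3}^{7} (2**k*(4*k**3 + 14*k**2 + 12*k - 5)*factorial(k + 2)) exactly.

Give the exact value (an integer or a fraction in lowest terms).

Σ = 103115970240

The ratio is 2*(4*k**4 + 38*k**3 + 130*k**2 + 181*k + 75)/(4*k**3 + 14*k**2 + 12*k - 5).
Normal form (A,B,C) = (2*k + 6, 1, k**3 + 7*k**2/2 + 3*k - 5/4).
f must satisfy (2*k + 6)·f(k+1) − (1)·f(k) = k**3 + 7*k**2/2 + 3*k - 5/4.
Bound: deg f ≤ 2.
Match coefficients ⇒ f(k) = (2*k**2 - 2*k - 1)/4.
So s_k = (B(k−1)f/C)·t_k = ((2*k**2 - 2*k - 1)/(4*k**3 + 14*k**2 + 12*k - 5))·t_k = 2**k*(2*k**2 - 2*k - 1)*factorial(k + 2).
s_(k+1) − s_k = 2**k*(4*k**3 + 14*k**2 + 12*k - 5)*factorial(k + 2) = t_k.
Σ_(k=3)^(7) t_k = s_(8) − s_(3) = 103115980800 − (10560) = 103115970240.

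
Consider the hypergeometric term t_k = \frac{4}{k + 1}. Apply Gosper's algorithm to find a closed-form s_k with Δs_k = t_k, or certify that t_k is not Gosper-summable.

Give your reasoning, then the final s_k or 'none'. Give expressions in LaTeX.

Ratio r(k) = (k + 1)/(k + 2).
Gosper form: A/B · C(k+1)/C(k) with A=k + 1, B=k + 2, C=1.
Solve (k + 1)·f(k+1) − (k + 1)·f(k) = 1.
d = 0 from the (1,1,0) case.
Generic f = c0 gives residual -1; -1 = 0 cannot hold, so t_k is not Gosper-summable.

not Gosper-summable; s_k does not exist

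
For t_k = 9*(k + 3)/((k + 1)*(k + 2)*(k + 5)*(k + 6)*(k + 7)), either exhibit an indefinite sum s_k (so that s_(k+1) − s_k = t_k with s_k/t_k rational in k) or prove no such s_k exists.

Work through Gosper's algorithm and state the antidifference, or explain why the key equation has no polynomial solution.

r(k) = (k + 1)*(k + 4)*(k + 5)/((k + 3)**2*(k + 8)) after simplifying.
A = k + 1, B = k + 8, C = k**3 + 10*k**2 + 33*k + 36.
Solve (k + 1)·f(k+1) − (k + 7)·f(k) = k**3 + 10*k**2 + 33*k + 36.
Bound: deg f ≤ 6.
Solve for f: f(k) = k*(k + 2)*(k + 3)*(k + 4)*(k**2 + 12*k + 41)/90 (degree 6 ≤ 6).
So s_k = (B(k−1)f/C)·t_k = (k*(k + 2)*(k + 7)*(k**2 + 12*k + 41)/(90*(k + 3)))·t_k = k*(k**2 + 12*k + 41)/(10*(k**3 + 12*k**2 + 41*k + 30)).
Verify: 9*(k + 3)/(k**5 + 21*k**4 + 163*k**3 + 567*k**2 + 844*k + 420) matches t_k.

s_k = k*(k**2 + 12*k + 41)/(10*(k**3 + 12*k**2 + 41*k + 30))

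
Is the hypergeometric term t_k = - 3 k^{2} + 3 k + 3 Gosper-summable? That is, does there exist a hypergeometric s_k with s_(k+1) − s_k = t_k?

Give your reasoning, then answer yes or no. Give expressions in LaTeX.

Compute t_(k+1)/t_k: get (k**2 + k - 1)/(k**2 - k - 1).
Gosper form: A/B · C(k+1)/C(k) with A=1, B=1, C=k**2 - k - 1.
Need (1)·f(k+1) − (1)·f(k) = k**2 - k - 1.
d = 3 from the (0,0,2) case.
Solve for f: f(k) = k*(k**2 - 3*k - 1)/3 (degree 3 ≤ 3).
Then R = B(k−1)f/C = k*(k**2 - 3*k - 1)/(3*(k**2 - k - 1)), so s_k = R(k)·t_k = k*(-k**2 + 3*k + 1).
s_(k+1) − s_k = -3*k**2 + 3*k + 3 = t_k.

Yes. s_k = k \left(- k^{2} + 3 k + 1\right).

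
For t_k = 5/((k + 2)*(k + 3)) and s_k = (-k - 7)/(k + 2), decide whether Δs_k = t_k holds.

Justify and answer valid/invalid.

Valid — Δs_k = t_k.

s_(k+1) = (-k - 8)/(k + 3)
s_(k+1) − s_k = 5/(k**2 + 5*k + 6)
(s_(k+1) − s_k) − t_k = 0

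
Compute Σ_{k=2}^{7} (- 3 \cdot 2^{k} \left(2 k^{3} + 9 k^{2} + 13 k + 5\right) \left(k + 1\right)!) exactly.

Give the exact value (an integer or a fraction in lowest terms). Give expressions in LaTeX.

Ratio r(k) = 2*(2*k**4 + 19*k**3 + 67*k**2 + 103*k + 58)/(2*k**3 + 9*k**2 + 13*k + 5).
A = 2*k + 4, B = 1, C = k**3 + 9*k**2/2 + 13*k/2 + 5/2.
Need (2*k + 4)·f(k+1) − (1)·f(k) = k**3 + 9*k**2/2 + 13*k/2 + 5/2.
Bound: deg f ≤ 2.
Solve for f: f(k) = (k**2 + k - 1)/2 (degree 2 ≤ 2).
R(k) = B(k−1)·f(k)/C(k) = (k**2 + k - 1)/(2*k**3 + 9*k**2 + 13*k + 5); s_k = R·t_k = -3*2**k*(k**2 + k - 1)*factorial(k + 1).
Δs = -3*2**k*(2*k**3 + 9*k**2 + 13*k + 5)*factorial(k + 1), as required.
Σ_(k=2)^(7) t_k = s_(8) − s_(2) = -19787120640 − (-360) = -19787120280.

Σ = -19787120280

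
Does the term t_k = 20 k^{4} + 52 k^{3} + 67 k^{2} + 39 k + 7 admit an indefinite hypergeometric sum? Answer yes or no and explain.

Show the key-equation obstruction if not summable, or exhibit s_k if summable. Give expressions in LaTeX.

Compute t_(k+1)/t_k: get (20*k**4 + 132*k**3 + 343*k**2 + 409*k + 185)/(20*k**4 + 52*k**3 + 67*k**2 + 39*k + 7).
So A=1 and B=1, with C=k**4 + 13*k**3/5 + 67*k**2/20 + 39*k/20 + 7/20.
f must satisfy (1)·f(k+1) − (1)·f(k) = k**4 + 13*k**3/5 + 67*k**2/20 + 39*k/20 + 7/20.
d = 5 from the (0,0,4) case.
Coefficient equations give f(k) = k*(4*k**4 + 3*k**3 + 3*k**2 - k - 2)/20.
Get s_k = R·t_k = k*(4*k**4 + 3*k**3 + 3*k**2 - k - 2) with R(k) = B(k−1)f(k)/C(k) = k*(4*k**4 + 3*k**3 + 3*k**2 - k - 2)/(20*k**4 + 52*k**3 + 67*k**2 + 39*k + 7).
s_(k+1) − s_k = 20*k**4 + 52*k**3 + 67*k**2 + 39*k + 7 = t_k.

Yes. s_k = k \left(4 k^{4} + 3 k^{3} + 3 k^{2} - k - 2\right).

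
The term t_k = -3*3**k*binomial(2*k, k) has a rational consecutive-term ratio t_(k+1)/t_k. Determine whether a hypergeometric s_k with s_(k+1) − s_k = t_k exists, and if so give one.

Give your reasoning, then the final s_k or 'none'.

Ratio r(k) = 6*(2*k + 1)/(k + 1).
A = 12*k + 6, B = k + 1, C = 1.
Solve (12*k + 6)·f(k+1) − (k)·f(k) = 1.
From deg A=1, deg B=1, deg C=0: d=-1.
d = -1 < 0 ⇒ no nonzero polynomial f; not summable.

not Gosper-summable; s_k does not exist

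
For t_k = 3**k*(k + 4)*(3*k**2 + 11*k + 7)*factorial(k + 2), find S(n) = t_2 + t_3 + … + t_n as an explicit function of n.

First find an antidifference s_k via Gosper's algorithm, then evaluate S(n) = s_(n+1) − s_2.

S(n) = 3*3**n*n**2*factorial(n + 3) + 15*3**n*n*factorial(n + 3) + 9*3**n*factorial(n + 3) - 1944

Compute t_(k+1)/t_k: get 3*(k + 3)*(k + 5)*(11*k + 3*(k + 1)**2 + 18)/((k + 4)*(3*k**2 + 11*k + 7)).
Factor: A=3*k + 9; B=1; C=k**3 + 23*k**2/3 + 17*k + 28/3.
Solve (3*k + 9)·f(k+1) − (1)·f(k) = k**3 + 23*k**2/3 + 17*k + 28/3.
d = 2 from the (1,0,3) case.
Coefficient equations give f(k) = (k**2 + 3*k - 1)/3.
R(k) = B(k−1)·f(k)/C(k) = (k**2 + 3*k - 1)/((k + 4)*(3*k**2 + 11*k + 7)); s_k = R·t_k = 3**k*(k**2 + 3*k - 1)*factorial(k + 2).
Verify: 3**k*(k + 4)*(3*k**2 + 11*k + 7)*factorial(k + 2) matches t_k.
s_(n+1) = 3**(n + 1)*(n**2 + 5*n + 3)*factorial(n + 3) and s_(2) = 1944, so S(n) = 3*3**n*n**2*factorial(n + 3) + 15*3**n*n*factorial(n + 3) + 9*3**n*factorial(n + 3) - 1944.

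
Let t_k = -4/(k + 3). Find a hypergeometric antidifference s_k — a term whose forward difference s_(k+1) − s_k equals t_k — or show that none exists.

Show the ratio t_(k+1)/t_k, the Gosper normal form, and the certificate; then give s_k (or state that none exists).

Compute t_(k+1)/t_k: get (k + 3)/(k + 4).
So A=k + 3 and B=k + 4, with C=1.
Key eq: (k + 3)·f(k+1) = (k + 3)·f(k) + (1).
Bound: deg f ≤ 0.
f = c0 ⇒ A·f(k+1) − B(k−1)·f(k) − C = -1. The system {-1 = 0} is inconsistent; no antidifference.

no hypergeometric antidifference exists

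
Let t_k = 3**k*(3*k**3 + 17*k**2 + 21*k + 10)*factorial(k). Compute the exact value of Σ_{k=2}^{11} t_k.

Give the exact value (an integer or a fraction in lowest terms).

Σ = 45566434985702238

r(k) = 3*(3*k**4 + 29*k**3 + 90*k**2 + 115*k + 51)/(3*k**3 + 17*k**2 + 21*k + 10) after simplifying.
Normal form (A,B,C) = (3*k + 3, 1, k**3 + 17*k**2/3 + 7*k + 10/3).
Solve (3*k + 3)·f(k+1) − (1)·f(k) = k**3 + 17*k**2/3 + 7*k + 10/3.
Degrees (1,0,3) ⇒ d ≤ 2.
A polynomial solution: f(k) = (k**2 + 3*k - 1)/3.
So s_k = (B(k−1)f/C)·t_k = ((k**2 + 3*k - 1)/(3*k**3 + 17*k**2 + 21*k + 10))·t_k = 3**k*(k**2 + 3*k - 1)*factorial(k).
Δs = 3**k*(3*k**3 + 17*k**2 + 21*k + 10)*factorial(k), as required.
Sum = s_(12) − s_(2); s_(12) = 45566434985702400, s_(2) = 162 ⇒ 45566434985702238.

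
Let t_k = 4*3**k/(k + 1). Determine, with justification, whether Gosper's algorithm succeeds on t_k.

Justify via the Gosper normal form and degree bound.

Ratio r(k) = 3*(k + 1)/(k + 2).
Take A(k)=3*k + 3, B(k)=k + 2, C(k)=1.
Set up (3*k + 3)·f(k+1) − (k + 1)·f(k) − (1) = 0.
Bound: deg f ≤ -1.
d = -1 < 0 ⇒ no nonzero polynomial f; not summable.

No — negative degree bound, so no certificate f.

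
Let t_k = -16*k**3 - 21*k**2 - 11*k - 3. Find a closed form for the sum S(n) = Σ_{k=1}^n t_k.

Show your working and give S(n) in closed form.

Step 1: r(k) = (16*k**3 + 69*k**2 + 101*k + 51)/(16*k**3 + 21*k**2 + 11*k + 3).
Normal form (A,B,C) = (1, 1, k**3 + 21*k**2/16 + 11*k/16 + 3/16).
Solve (1)·f(k+1) − (1)·f(k) = k**3 + 21*k**2/16 + 11*k/16 + 3/16.
d = 4 from the (0,0,3) case.
Coefficient equations give f(k) = k*(4*k**3 - k**2 - k + 1)/16.
Certificate R = B(k−1)f/C = k*(4*k**3 - k**2 - k + 1)/(16*k**3 + 21*k**2 + 11*k + 3) gives s_k = k*(-4*k**3 + k**2 + k - 1).
Verify: -16*k**3 - 21*k**2 - 11*k - 3 matches t_k.
Σ_(k=1)^n t_k = s_(n+1) − s_(1) = (-4*n**4 - 15*n**3 - 20*n**2 - 12*n - 3) − (-3), i.e. n*(-4*n**3 - 15*n**2 - 20*n - 12).

S(n) = n*(-4*n**3 - 15*n**2 - 20*n - 12)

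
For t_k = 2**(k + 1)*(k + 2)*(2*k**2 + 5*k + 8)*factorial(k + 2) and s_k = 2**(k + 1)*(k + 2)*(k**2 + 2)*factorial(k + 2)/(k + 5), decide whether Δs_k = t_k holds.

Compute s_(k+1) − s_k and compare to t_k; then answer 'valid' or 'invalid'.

Invalid: residual -6*2**k*(2*k**4 + 19*k**3 + 62*k**2 + 106*k + 78)*factorial(k + 2)/((k + 5)*(k + 6)) ≠ 0.

s_(k+1) = 2**(k + 2)*(k + 3)*(k**2 + 2*k + 3)*factorial(k + 3)/(k + 6)
s_(k+1) − s_k = 2**(k + 1)*(2*k**5 + 25*k**4 + 120*k**3 + 298*k**2 + 398*k + 246)*factorial(k + 2)/((k + 5)*(k + 6))
(s_(k+1) − s_k) − t_k = -6*2**k*(2*k**4 + 19*k**3 + 62*k**2 + 106*k + 78)*factorial(k + 2)/((k + 5)*(k + 6))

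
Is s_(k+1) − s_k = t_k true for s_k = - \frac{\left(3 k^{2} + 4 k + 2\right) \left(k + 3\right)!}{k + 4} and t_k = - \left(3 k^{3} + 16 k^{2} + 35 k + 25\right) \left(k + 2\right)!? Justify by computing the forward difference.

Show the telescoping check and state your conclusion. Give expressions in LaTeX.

s_(k+1) = -(3*k**2 + 10*k + 9)*factorial(k + 4)/(k + 5)
s_(k+1) − s_k = -(3*k**4 + 31*k**3 + 118*k**2 + 210*k + 134)*factorial(k + 3)/((k + 4)*(k + 5))
(s_(k+1) − s_k) − t_k = (3*k**4 + 28*k**3 + 96*k**2 + 161*k + 98)*factorial(k + 2)/((k + 4)*(k + 5))

Invalid: residual \frac{\left(3 k^{4} + 28 k^{3} + 96 k^{2} + 161 k + 98\right) \left(k + 2\right)!}{\left(k + 4\right) \left(k + 5\right)} ≠ 0.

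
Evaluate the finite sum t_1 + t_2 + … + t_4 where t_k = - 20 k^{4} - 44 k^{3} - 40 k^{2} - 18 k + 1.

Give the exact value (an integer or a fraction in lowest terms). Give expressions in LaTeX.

Compute t_(k+1)/t_k: get (20*k**4 + 124*k**3 + 292*k**2 + 310*k + 121)/(20*k**4 + 44*k**3 + 40*k**2 + 18*k - 1).
Factor: A=1; B=1; C=k**4 + 11*k**3/5 + 2*k**2 + 9*k/10 - 1/20.
f must satisfy (1)·f(k+1) − (1)·f(k) = k**4 + 11*k**3/5 + 2*k**2 + 9*k/10 - 1/20.
Degrees (0,0,4) ⇒ d ≤ 5.
Solve for f: f(k) = k*(4*k**4 + k**3 - 2*k**2 - 4)/20 (degree 5 ≤ 5).
Certificate R = B(k−1)f/C = k*(4*k**4 + k**3 - 2*k**2 - 4)/(20*k**4 + 44*k**3 + 40*k**2 + 18*k - 1) gives s_k = k*(-4*k**4 - k**3 + 2*k**2 + 4).
Verify: -20*k**4 - 44*k**3 - 40*k**2 - 18*k + 1 matches t_k.
Telescoping: Σ = s_(5) − s_(1) = -12855 − (1) = -12856.

Σ = -12856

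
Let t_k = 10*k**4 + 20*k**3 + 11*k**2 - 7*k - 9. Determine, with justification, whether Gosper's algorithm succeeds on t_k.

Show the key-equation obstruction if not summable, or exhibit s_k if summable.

Ratio r(k) = (10*k**4 + 60*k**3 + 131*k**2 + 115*k + 25)/(10*k**4 + 20*k**3 + 11*k**2 - 7*k - 9).
Factor: A=1; B=1; C=k**4 + 2*k**3 + 11*k**2/10 - 7*k/10 - 9/10.
f must satisfy (1)·f(k+1) − (1)·f(k) = k**4 + 2*k**3 + 11*k**2/10 - 7*k/10 - 9/10.
From deg A=0, deg B=0, deg C=4: d=5.
Solve for f: f(k) = k*(2*k**4 - 3*k**2 - 4*k - 4)/10 (degree 5 ≤ 5).
Get s_k = R·t_k = k*(2*k**4 - 3*k**2 - 4*k - 4) with R(k) = B(k−1)f(k)/C(k) = k*(2*k**4 - 3*k**2 - 4*k - 4)/(10*k**4 + 20*k**3 + 11*k**2 - 7*k - 9).
Δs = 10*k**4 + 20*k**3 + 11*k**2 - 7*k - 9, as required.

Yes. s_k = k*(2*k**4 - 3*k**2 - 4*k - 4).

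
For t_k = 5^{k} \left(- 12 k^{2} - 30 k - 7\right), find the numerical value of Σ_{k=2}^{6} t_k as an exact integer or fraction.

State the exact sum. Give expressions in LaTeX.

t_(k+1)/t_k = 5*(12*k**2 + 54*k + 49)/(12*k**2 + 30*k + 7).
Gosper form: A/B · C(k+1)/C(k) with A=5, B=1, C=k**2 + 5*k/2 + 7/12.
Key eq: (5)·f(k+1) = (1)·f(k) + (k**2 + 5*k/2 + 7/12).
Degrees (0,0,2) ⇒ d ≤ 2.
A polynomial solution: f(k) = (3*k**2 - 2)/12.
So s_k = (B(k−1)f/C)·t_k = ((3*k**2 - 2)/(12*k**2 + 30*k + 7))·t_k = 5**k*(2 - 3*k**2).
s_(k+1) − s_k = 5**k*(-12*k**2 - 30*k - 7) = t_k.
Telescoping: Σ = s_(7) − s_(2) = -11328125 − (-250) = -11327875.

Σ = -11327875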